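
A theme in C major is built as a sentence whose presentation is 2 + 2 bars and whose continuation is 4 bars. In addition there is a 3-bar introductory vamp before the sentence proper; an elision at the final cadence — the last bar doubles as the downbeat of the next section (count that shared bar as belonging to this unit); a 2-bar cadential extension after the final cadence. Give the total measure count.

13 measures

Basic sentence: 2 + 2 + 4 = 8 bars.
8 (basic form) + 3 (introduction) + 2 (cadential extension) = 13.
The elision shares a bar with the next section but does not change this unit's count.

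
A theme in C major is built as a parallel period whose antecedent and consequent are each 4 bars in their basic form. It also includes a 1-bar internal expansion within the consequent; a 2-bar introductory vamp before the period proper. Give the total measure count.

Basic parallel period: 4 + 4 = 8 bars.
8 (basic form) + 1 (internal expansion) + 2 (introduction) = 11.

11 measures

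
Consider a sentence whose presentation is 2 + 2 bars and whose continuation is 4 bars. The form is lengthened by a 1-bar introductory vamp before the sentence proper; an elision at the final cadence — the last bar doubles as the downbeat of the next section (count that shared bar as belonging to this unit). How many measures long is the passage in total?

Basic sentence: 2 + 2 + 4 = 8 bars.
8 (basic form) + 1 (introduction) = 9.
The elision shares a bar with the next section but does not change this unit's count.

9 measures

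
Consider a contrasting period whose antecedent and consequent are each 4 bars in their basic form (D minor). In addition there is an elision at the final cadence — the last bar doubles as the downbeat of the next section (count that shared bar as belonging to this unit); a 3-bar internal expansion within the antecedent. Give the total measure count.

11 measures

Basic contrasting period: 4 + 4 = 8 bars.
8 (basic form) + 3 (internal expansion) = 11.
The elision shares a bar with the next section but does not change this unit's count.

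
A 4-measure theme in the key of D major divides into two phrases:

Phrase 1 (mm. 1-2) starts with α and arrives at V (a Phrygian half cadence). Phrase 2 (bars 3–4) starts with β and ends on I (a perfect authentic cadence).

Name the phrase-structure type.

contrasting period

Phrase 1 ends with a Phrygian half cadence (weaker) and phrase 2 with a perfect authentic cadence (stronger): antecedent + consequent = a period.
The two phrases open with different material (α / β), so the period is contrasting.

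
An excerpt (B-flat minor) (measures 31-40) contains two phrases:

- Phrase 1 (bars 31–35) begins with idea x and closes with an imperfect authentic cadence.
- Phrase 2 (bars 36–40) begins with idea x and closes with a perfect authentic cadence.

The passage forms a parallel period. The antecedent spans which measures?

measures 31–35

The antecedent is the phrase ending with the weaker cadence (imperfect authentic cadence, phrase 1) and the consequent the one ending more conclusively (perfect authentic cadence, phrase 2); the antecedent is bars 31–35.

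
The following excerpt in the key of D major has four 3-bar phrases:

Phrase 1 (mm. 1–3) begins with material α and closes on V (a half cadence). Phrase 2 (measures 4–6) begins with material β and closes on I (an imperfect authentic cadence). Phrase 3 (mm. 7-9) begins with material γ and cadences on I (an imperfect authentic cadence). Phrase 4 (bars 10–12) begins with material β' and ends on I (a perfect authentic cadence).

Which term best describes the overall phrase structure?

contrasting double period

Four phrases in two halves: the first half (mm. 1–6) ends with an imperfect authentic cadence, the second (measures 7–12) with a perfect authentic cadence — a large antecedent–consequent pair, i.e. a double period.
Phrase 3 begins with different material from phrase 1, making it contrasting.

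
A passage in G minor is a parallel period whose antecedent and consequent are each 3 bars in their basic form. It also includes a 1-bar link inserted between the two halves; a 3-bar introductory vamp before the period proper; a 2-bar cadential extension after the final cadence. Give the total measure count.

12 measures

Basic parallel period: 3 + 3 = 6 bars.
6 (basic form) + 1 (link) + 3 (introduction) + 2 (cadential extension) = 12.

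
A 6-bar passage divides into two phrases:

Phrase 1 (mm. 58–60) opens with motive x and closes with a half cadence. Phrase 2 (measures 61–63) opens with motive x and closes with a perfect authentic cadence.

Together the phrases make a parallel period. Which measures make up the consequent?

The phrase ending with the weaker cadence (half cadence) is the antecedent; the one ending more conclusively (perfect authentic cadence) is the consequent. The consequent is measures 61–63.

measures 61–63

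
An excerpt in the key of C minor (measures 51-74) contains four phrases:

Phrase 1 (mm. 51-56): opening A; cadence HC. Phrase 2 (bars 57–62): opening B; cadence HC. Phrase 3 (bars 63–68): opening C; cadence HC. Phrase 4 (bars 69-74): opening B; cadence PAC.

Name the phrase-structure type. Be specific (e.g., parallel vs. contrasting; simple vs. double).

Four phrases in two halves: the first half (measures 51-62) ends with a half cadence, the second (measures 63–74) with a perfect authentic cadence — a large antecedent–consequent pair, i.e. a double period.
Phrase 3 begins with different material from phrase 1, making it contrasting.

contrasting double period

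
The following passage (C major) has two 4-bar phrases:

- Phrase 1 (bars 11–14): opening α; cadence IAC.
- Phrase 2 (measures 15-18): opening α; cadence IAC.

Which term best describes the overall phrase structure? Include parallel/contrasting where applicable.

repeated phrase

Both phrases have the same opening (α) and the same cadence (imperfect authentic cadence): the second is a restatement, not a consequent, so this is a repeated phrase rather than a period.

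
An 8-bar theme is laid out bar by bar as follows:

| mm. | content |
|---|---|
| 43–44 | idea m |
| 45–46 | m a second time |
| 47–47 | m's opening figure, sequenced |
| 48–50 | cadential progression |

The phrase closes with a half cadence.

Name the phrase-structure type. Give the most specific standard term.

sentence

Basic idea (bars 43-44) + its repetition (mm. 45–46) form the presentation; fragmentation and cadence (bars 47–50) form the continuation — the 8-bar whole is a sentence.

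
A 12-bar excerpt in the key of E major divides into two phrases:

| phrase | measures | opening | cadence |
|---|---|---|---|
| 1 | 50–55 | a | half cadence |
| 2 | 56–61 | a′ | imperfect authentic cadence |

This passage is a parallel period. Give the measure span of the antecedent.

The antecedent is the phrase ending with the weaker cadence (half cadence, phrase 1) and the consequent the one ending more conclusively (imperfect authentic cadence, phrase 2); the antecedent is mm. 50–55.

measures 50–55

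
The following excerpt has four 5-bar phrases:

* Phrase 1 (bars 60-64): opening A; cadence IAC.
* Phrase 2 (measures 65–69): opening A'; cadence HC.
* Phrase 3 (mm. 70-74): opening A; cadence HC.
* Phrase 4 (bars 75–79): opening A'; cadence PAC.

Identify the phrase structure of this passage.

parallel double period

Four phrases in two halves: the first half (mm. 60–69) ends with a half cadence, the second (bars 70–79) with a perfect authentic cadence — a large antecedent–consequent pair, i.e. a double period.
Phrase 3 begins with the same material as phrase 1, making it parallel.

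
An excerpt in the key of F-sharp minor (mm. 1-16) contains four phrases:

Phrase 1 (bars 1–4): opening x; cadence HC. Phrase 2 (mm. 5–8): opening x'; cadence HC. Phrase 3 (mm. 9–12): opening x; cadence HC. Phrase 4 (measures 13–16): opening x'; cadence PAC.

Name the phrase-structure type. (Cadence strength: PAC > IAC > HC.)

parallel double period

Four phrases in two halves: the first half (mm. 1–8) ends with a half cadence, the second (measures 9–16) with a perfect authentic cadence — a large antecedent–consequent pair, i.e. a double period.
Phrase 3 begins with the same material as phrase 1, making it parallel.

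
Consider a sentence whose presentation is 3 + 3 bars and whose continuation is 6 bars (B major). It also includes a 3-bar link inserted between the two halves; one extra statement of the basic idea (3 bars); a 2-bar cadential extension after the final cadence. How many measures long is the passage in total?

Basic sentence: 3 + 3 + 6 = 12 bars.
12 (basic form) + 3 (link) + 3 (extra statement) + 2 (cadential extension) = 20.

20 measures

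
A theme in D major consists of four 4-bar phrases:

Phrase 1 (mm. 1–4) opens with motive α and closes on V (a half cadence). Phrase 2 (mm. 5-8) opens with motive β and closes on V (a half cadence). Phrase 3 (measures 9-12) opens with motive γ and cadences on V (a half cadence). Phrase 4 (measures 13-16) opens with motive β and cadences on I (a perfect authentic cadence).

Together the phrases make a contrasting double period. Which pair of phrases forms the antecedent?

phrases 1 and 2

In a double period the first pair of phrases (ending half cadence) is the large antecedent and the second pair (ending perfect authentic cadence) is the large consequent; the antecedent is phrases 1 and 2.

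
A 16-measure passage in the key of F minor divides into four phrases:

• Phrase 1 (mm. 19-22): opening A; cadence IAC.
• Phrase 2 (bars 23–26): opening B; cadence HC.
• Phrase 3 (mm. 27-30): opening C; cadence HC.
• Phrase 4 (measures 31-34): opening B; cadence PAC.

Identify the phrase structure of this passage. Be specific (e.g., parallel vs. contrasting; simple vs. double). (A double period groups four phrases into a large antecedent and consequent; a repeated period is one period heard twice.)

contrasting double period

Four phrases in two halves: the first half (measures 19-26) ends with a half cadence, the second (mm. 27-34) with a perfect authentic cadence — a large antecedent–consequent pair, i.e. a double period.
Phrase 3 begins with different material from phrase 1, making it contrasting.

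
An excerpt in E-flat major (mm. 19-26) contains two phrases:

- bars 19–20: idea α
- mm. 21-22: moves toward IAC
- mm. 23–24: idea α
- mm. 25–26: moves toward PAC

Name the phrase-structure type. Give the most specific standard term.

Phrase 1 ends with an imperfect authentic cadence (weaker) and phrase 2 with a perfect authentic cadence (stronger): antecedent + consequent = a period.
The two phrases open with the same material (α / α), so the period is parallel.

parallel period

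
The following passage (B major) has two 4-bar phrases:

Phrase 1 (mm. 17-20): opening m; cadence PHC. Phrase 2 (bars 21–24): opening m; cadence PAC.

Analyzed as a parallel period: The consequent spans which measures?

The antecedent is the phrase ending with the weaker cadence (Phrygian half cadence, phrase 1) and the consequent the one ending more conclusively (perfect authentic cadence, phrase 2); the consequent is mm. 21–24.

measures 21–24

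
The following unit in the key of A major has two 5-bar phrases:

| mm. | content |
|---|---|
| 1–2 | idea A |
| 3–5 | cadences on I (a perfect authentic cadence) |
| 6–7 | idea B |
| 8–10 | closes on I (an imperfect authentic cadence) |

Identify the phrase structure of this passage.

phrase group

The second phrase closes with an imperfect authentic cadence, which is not stronger than the first phrase's perfect authentic cadence; without a weak→strong cadential pair there is no antecedent–consequent relationship, so this is a phrase group rather than a period.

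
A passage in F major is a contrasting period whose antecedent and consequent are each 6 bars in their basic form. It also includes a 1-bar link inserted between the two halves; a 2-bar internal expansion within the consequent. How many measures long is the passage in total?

Basic contrasting period: 6 + 6 = 12 bars.
12 (basic form) + 1 (link) + 2 (internal expansion) = 15.

15 measures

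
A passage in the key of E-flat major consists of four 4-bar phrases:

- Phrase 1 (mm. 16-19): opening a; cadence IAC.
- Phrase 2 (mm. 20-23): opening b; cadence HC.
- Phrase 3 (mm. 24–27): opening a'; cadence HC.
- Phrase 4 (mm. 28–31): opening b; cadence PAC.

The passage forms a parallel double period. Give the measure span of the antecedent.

In a double period the four phrases pair into a large antecedent (phrases 1–2, ending half cadence) and a large consequent (phrases 3–4, ending perfect authentic cadence). The antecedent spans mm. 16–23.

measures 16–23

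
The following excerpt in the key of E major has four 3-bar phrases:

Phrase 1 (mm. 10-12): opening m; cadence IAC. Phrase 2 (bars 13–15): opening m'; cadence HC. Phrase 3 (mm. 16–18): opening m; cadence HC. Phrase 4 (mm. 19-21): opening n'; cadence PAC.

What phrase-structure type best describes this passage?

Four phrases in two halves: the first half (mm. 10–15) ends with a half cadence, the second (mm. 16–21) with a perfect authentic cadence — a large antecedent–consequent pair, i.e. a double period.
Phrase 3 begins with the same material as phrase 1, making it parallel.

parallel double period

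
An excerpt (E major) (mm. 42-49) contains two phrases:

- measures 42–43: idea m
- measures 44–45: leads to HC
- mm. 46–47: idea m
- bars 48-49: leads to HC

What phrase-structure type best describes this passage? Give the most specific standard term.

Both phrases have the same opening (m) and the same cadence (half cadence): the second is a restatement, not a consequent, so this is a repeated phrase rather than a period.

repeated phrase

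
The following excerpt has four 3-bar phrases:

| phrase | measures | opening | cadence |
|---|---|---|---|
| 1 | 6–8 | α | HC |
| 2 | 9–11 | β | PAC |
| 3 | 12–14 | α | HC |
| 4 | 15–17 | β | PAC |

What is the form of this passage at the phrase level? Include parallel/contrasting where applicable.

repeated period

The cadence pattern HC–PAC–HC–PAC is weak–strong twice, and phrases 3–4 restate phrases 1–2: a period heard twice, not a double period (which would end weakly at phrase 2).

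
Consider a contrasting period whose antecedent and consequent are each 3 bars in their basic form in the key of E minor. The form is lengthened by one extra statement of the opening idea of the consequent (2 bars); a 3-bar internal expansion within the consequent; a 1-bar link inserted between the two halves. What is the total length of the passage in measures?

Basic contrasting period: 3 + 3 = 6 bars.
6 (basic form) + 2 (extra statement) + 3 (internal expansion) + 1 (link) = 12.

12 measures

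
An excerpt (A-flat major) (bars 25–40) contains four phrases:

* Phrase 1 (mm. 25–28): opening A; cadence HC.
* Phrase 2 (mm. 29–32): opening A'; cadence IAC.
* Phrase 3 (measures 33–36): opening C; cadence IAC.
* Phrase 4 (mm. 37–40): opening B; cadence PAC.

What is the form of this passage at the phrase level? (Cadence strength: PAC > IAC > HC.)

Four phrases in two halves: the first half (bars 25–32) ends with an imperfect authentic cadence, the second (measures 33–40) with a perfect authentic cadence — a large antecedent–consequent pair, i.e. a double period.
Phrase 3 begins with different material from phrase 1, making it contrasting.

contrasting double period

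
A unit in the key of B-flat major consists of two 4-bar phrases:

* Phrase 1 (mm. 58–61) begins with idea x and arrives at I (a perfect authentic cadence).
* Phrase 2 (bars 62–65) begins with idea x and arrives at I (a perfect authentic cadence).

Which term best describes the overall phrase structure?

repeated phrase

Both phrases have the same opening (x) and the same cadence (perfect authentic cadence): the second is a restatement, not a consequent, so this is a repeated phrase rather than a period.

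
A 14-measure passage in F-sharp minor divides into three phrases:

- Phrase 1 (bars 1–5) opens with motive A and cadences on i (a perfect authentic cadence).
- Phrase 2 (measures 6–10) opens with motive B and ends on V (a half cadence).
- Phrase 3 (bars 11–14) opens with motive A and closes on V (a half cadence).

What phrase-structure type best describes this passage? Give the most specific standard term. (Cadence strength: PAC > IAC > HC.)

phrase group

The final phrase closes with a half cadence, which is not stronger than the preceding half cadence; the 3 phrases lack an overall antecedent–consequent design and so form a phrase group.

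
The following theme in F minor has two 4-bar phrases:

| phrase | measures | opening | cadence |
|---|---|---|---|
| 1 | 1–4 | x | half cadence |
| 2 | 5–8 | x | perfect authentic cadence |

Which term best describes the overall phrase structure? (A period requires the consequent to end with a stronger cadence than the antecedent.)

parallel period

Phrase 1 ends with a half cadence (weaker) and phrase 2 with a perfect authentic cadence (stronger): antecedent + consequent = a period.
The two phrases open with the same material (x / x), so the period is parallel.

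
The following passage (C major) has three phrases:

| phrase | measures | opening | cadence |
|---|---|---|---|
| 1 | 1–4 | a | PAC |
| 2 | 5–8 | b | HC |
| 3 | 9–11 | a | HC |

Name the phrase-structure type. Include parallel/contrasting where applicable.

The final phrase closes with a half cadence, which is not stronger than the preceding half cadence; the 3 phrases lack an overall antecedent–consequent design and so form a phrase group.

phrase group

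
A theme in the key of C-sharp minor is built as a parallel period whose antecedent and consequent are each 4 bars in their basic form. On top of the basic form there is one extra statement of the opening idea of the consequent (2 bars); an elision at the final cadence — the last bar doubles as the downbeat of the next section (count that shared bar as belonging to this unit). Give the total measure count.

10 measures

Basic parallel period: 4 + 4 = 8 bars.
8 (basic form) + 2 (extra statement) = 10.
The elision shares a bar with the next section but does not change this unit's count.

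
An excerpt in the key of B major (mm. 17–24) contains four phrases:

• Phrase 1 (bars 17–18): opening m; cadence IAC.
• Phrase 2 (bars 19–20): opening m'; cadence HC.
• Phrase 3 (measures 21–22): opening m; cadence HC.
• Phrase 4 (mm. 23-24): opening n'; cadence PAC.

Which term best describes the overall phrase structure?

parallel double period

Four phrases in two halves: the first half (mm. 17-20) ends with a half cadence, the second (bars 21-24) with a perfect authentic cadence — a large antecedent–consequent pair, i.e. a double period.
Phrase 3 begins with the same material as phrase 1, making it parallel.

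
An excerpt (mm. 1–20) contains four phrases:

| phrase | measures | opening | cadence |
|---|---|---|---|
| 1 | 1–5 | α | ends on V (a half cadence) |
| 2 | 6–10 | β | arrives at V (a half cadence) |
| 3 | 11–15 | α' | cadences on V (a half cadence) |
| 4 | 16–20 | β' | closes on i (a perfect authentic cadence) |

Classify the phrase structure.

parallel double period

Four phrases in two halves: the first half (measures 1–10) ends with a half cadence, the second (bars 11-20) with a perfect authentic cadence — a large antecedent–consequent pair, i.e. a double period.
Phrase 3 begins with the same material as phrase 1, making it parallel.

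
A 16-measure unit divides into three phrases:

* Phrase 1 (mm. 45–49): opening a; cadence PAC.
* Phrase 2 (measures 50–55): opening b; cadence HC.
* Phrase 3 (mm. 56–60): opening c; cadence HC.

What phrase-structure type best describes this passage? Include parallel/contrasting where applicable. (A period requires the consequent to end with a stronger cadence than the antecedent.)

The final phrase closes with a half cadence, which is not stronger than the preceding half cadence; the 3 phrases lack an overall antecedent–consequent design and so form a phrase group.

phrase group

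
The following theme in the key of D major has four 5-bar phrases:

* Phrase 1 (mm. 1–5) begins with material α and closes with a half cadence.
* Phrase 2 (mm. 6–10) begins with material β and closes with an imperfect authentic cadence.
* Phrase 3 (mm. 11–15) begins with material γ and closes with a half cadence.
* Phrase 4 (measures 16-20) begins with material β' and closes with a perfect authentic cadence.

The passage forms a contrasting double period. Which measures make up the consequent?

measures 11–20

In a double period the first pair of phrases (ending imperfect authentic cadence) is the large antecedent and the second pair (ending perfect authentic cadence) is the large consequent; the consequent is measures 11–20.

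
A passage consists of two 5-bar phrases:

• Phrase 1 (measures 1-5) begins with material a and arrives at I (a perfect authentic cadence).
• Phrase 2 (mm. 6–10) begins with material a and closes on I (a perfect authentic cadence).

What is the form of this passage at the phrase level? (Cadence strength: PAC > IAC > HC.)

Both phrases have the same opening (a) and the same cadence (perfect authentic cadence): the second is a restatement, not a consequent, so this is a repeated phrase rather than a period.

repeated phrase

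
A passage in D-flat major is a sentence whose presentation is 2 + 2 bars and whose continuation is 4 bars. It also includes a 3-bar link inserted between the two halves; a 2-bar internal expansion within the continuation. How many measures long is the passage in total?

Basic sentence: 2 + 2 + 4 = 8 bars.
8 (basic form) + 3 (link) + 2 (internal expansion) = 13.

13 measures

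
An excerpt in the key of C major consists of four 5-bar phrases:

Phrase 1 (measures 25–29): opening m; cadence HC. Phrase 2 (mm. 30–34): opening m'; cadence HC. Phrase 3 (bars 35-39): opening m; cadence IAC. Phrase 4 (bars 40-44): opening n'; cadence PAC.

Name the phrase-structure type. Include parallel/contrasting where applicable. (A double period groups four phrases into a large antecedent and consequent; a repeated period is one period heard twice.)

Four phrases in two halves: the first half (measures 25-34) ends with a half cadence, the second (mm. 35–44) with a perfect authentic cadence — a large antecedent–consequent pair, i.e. a double period.
Phrase 3 begins with the same material as phrase 1, making it parallel.

parallel double period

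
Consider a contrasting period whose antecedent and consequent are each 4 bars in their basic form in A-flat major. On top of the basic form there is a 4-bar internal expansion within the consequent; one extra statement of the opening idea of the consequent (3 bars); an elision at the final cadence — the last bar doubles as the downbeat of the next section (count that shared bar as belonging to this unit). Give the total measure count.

15 measures

Basic contrasting period: 4 + 4 = 8 bars.
8 (basic form) + 4 (internal expansion) + 3 (extra statement) = 15.
The elision shares a bar with the next section but does not change this unit's count.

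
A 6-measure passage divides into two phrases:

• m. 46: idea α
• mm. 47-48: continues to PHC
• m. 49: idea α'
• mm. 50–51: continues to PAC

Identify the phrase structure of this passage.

parallel period

Phrase 1 ends with a Phrygian half cadence (weaker) and phrase 2 with a perfect authentic cadence (stronger): antecedent + consequent = a period.
The two phrases open with the same material (α / α'), so the period is parallel.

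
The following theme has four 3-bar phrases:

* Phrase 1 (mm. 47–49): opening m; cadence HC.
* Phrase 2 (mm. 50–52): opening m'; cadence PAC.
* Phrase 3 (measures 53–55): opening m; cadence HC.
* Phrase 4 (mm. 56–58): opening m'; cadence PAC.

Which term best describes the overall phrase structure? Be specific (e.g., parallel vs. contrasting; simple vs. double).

The cadence pattern HC–PAC–HC–PAC is weak–strong twice, and phrases 3–4 restate phrases 1–2: a period heard twice, not a double period (which would end weakly at phrase 2).

repeated period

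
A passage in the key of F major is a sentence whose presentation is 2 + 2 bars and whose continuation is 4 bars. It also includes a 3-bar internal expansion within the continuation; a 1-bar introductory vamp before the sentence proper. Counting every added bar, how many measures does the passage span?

Basic sentence: 2 + 2 + 4 = 8 bars.
8 (basic form) + 3 (internal expansion) + 1 (introduction) = 12.

12 measures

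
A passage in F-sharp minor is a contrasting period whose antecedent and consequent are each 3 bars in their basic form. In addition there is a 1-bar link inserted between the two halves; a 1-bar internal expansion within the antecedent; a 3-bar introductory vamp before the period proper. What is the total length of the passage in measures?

Basic contrasting period: 3 + 3 = 6 bars.
6 (basic form) + 1 (link) + 1 (internal expansion) + 3 (introduction) = 11.

11 measures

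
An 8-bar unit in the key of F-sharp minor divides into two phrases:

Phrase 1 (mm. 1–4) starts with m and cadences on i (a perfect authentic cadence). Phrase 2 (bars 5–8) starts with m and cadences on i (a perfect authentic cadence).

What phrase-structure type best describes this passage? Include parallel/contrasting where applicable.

repeated phrase

Both phrases have the same opening (m) and the same cadence (perfect authentic cadence): the second is a restatement, not a consequent, so this is a repeated phrase rather than a period.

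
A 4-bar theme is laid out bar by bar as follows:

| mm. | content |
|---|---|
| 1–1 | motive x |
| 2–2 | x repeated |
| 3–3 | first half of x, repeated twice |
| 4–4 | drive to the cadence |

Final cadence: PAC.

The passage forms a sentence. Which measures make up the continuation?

measures 3–4

After the presentation (bars 1–2), the continuation covers the fragmentation through the cadence: bars 3–4.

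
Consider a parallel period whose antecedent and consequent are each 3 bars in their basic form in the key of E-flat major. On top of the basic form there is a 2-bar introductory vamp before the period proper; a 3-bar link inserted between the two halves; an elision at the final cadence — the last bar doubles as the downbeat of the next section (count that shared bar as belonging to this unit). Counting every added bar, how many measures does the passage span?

Basic parallel period: 3 + 3 = 6 bars.
6 (basic form) + 2 (introduction) + 3 (link) = 11.
The elision shares a bar with the next section but does not change this unit's count.

11 measures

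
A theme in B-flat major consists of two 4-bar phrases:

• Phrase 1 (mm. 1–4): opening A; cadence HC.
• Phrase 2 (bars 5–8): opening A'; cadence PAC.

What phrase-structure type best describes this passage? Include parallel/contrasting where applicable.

parallel period

Phrase 1 ends with a half cadence (weaker) and phrase 2 with a perfect authentic cadence (stronger): antecedent + consequent = a period.
The two phrases open with the same material (A / A'), so the period is parallel.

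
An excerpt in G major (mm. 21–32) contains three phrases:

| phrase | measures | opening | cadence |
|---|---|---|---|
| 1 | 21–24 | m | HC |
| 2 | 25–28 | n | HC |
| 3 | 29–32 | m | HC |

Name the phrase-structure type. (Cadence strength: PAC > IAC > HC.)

phrase group

The final phrase closes with a half cadence, which is not stronger than the preceding half cadence; the 3 phrases lack an overall antecedent–consequent design and so form a phrase group.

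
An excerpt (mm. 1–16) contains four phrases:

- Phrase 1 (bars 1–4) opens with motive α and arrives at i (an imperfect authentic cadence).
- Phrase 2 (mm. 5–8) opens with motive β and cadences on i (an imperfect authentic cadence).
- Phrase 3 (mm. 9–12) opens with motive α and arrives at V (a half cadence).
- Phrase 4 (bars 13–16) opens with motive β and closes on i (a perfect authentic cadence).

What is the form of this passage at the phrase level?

Four phrases in two halves: the first half (measures 1-8) ends with an imperfect authentic cadence, the second (mm. 9–16) with a perfect authentic cadence — a large antecedent–consequent pair, i.e. a double period.
Phrase 3 begins with the same material as phrase 1, making it parallel.

parallel double period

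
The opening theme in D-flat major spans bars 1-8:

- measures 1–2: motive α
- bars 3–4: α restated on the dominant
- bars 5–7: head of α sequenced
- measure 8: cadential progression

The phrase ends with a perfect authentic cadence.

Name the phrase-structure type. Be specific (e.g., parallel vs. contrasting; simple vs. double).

sentence

Basic idea (mm. 1-2) + its repetition (mm. 3–4) form the presentation; fragmentation and cadence (measures 5–8) form the continuation — the 8-bar whole is a sentence.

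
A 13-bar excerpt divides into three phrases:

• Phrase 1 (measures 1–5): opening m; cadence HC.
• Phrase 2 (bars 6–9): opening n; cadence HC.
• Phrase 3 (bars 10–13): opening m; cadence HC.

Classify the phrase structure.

The final phrase closes with a half cadence, which is not stronger than the preceding half cadence; the 3 phrases lack an overall antecedent–consequent design and so form a phrase group.

phrase group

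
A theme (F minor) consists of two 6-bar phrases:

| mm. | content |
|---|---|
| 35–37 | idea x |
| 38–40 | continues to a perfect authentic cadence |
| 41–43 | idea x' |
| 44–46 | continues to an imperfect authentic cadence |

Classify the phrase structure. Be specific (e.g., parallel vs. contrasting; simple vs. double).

phrase group

The second phrase closes with an imperfect authentic cadence, which is not stronger than the first phrase's perfect authentic cadence; without a weak→strong cadential pair there is no antecedent–consequent relationship, so this is a phrase group rather than a period.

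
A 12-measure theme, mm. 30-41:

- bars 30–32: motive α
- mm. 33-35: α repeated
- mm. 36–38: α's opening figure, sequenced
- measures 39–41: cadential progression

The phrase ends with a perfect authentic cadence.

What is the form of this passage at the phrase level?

sentence

Basic idea (bars 30–32) + its repetition (bars 33–35) form the presentation; fragmentation and cadence (measures 36-41) form the continuation — the 12-bar whole is a sentence.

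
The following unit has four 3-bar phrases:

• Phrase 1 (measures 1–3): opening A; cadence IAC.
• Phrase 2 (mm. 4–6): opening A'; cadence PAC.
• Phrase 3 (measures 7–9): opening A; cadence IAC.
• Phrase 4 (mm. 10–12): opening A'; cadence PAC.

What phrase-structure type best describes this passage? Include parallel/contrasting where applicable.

repeated period

The cadence pattern IAC–PAC–IAC–PAC is weak–strong twice, and phrases 3–4 restate phrases 1–2: a period heard twice, not a double period (which would end weakly at phrase 2).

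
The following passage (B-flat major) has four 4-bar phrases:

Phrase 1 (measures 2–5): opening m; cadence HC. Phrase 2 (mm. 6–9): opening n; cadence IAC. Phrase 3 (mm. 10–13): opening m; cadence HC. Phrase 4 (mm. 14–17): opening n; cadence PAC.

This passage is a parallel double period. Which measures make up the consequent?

measures 10–17

In a double period the four phrases pair into a large antecedent (phrases 1–2, ending imperfect authentic cadence) and a large consequent (phrases 3–4, ending perfect authentic cadence). The consequent spans mm. 10–17.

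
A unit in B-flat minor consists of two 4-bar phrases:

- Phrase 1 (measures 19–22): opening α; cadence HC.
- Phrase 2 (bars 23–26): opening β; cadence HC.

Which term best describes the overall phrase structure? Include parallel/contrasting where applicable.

The second phrase closes with a half cadence, which is not stronger than the first phrase's half cadence; without a weak→strong cadential pair there is no antecedent–consequent relationship, so this is a phrase group rather than a period.

phrase group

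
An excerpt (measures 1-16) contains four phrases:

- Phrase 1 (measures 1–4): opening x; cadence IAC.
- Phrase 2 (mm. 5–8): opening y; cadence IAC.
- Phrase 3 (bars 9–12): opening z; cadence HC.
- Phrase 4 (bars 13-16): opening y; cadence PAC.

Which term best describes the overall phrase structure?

Four phrases in two halves: the first half (bars 1–8) ends with an imperfect authentic cadence, the second (measures 9-16) with a perfect authentic cadence — a large antecedent–consequent pair, i.e. a double period.
Phrase 3 begins with different material from phrase 1, making it contrasting.

contrasting double period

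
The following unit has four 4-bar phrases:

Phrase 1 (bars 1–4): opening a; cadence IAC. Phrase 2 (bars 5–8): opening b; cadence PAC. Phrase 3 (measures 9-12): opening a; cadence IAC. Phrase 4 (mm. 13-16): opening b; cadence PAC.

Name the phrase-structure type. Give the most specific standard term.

repeated period

The cadence pattern IAC–PAC–IAC–PAC is weak–strong twice, and phrases 3–4 restate phrases 1–2: a period heard twice, not a double period (which would end weakly at phrase 2).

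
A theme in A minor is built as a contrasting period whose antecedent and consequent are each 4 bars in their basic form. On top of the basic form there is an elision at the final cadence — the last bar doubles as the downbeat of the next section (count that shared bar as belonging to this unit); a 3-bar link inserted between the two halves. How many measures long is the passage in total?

11 measures

Basic contrasting period: 4 + 4 = 8 bars.
8 (basic form) + 3 (link) = 11.
The elision shares a bar with the next section but does not change this unit's count.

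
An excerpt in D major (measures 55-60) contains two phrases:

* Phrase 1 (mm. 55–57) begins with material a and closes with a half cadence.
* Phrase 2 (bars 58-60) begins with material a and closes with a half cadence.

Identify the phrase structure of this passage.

repeated phrase

Both phrases have the same opening (a) and the same cadence (half cadence): the second is a restatement, not a consequent, so this is a repeated phrase rather than a period.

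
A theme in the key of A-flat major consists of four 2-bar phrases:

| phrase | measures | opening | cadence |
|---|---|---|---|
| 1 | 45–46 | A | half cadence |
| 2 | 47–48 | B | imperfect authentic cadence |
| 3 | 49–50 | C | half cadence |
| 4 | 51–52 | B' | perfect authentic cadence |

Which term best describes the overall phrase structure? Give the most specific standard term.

Four phrases in two halves: the first half (measures 45–48) ends with an imperfect authentic cadence, the second (measures 49–52) with a perfect authentic cadence — a large antecedent–consequent pair, i.e. a double period.
Phrase 3 begins with different material from phrase 1, making it contrasting.

contrasting double period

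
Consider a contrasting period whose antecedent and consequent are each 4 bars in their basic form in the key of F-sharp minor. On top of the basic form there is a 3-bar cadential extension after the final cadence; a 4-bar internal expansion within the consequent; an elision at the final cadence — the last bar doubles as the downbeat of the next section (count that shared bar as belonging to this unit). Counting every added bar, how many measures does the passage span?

Basic contrasting period: 4 + 4 = 8 bars.
8 (basic form) + 3 (cadential extension) + 4 (internal expansion) = 15.
The elision shares a bar with the next section but does not change this unit's count.

15 measures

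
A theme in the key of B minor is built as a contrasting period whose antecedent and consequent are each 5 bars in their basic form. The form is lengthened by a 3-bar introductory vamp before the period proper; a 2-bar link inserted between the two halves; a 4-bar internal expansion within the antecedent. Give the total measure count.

19 measures

Basic contrasting period: 5 + 5 = 10 bars.
10 (basic form) + 3 (introduction) + 2 (link) + 4 (internal expansion) = 19.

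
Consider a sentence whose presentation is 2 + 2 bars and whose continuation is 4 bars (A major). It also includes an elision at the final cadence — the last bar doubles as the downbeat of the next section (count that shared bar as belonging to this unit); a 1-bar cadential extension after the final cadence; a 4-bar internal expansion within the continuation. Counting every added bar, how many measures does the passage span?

13 measures

Basic sentence: 2 + 2 + 4 = 8 bars.
8 (basic form) + 1 (cadential extension) + 4 (internal expansion) = 13.
The elision shares a bar with the next section but does not change this unit's count.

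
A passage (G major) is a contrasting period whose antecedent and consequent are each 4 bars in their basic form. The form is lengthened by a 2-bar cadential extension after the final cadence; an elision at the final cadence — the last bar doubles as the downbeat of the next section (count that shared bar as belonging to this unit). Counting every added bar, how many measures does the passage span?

Basic contrasting period: 4 + 4 = 8 bars.
8 (basic form) + 2 (cadential extension) = 10.
The elision shares a bar with the next section but does not change this unit's count.

10 measures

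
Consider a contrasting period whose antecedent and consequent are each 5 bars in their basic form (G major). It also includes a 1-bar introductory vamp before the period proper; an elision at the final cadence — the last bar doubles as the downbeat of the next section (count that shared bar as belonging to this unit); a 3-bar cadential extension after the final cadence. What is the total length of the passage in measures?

14 measures

Basic contrasting period: 5 + 5 = 10 bars.
10 (basic form) + 1 (introduction) + 3 (cadential extension) = 14.
The elision shares a bar with the next section but does not change this unit's count.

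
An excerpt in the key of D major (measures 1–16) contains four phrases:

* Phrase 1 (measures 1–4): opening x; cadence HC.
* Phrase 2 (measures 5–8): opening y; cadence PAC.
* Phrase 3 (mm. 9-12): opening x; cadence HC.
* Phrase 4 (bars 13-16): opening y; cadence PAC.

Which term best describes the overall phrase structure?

repeated period

The cadence pattern HC–PAC–HC–PAC is weak–strong twice, and phrases 3–4 restate phrases 1–2: a period heard twice, not a double period (which would end weakly at phrase 2).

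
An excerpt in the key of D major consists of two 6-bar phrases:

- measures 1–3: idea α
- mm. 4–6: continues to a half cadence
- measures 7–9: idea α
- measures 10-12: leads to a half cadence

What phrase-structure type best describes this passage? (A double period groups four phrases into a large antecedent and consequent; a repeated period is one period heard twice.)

repeated phrase

Both phrases have the same opening (α) and the same cadence (half cadence): the second is a restatement, not a consequent, so this is a repeated phrase rather than a period.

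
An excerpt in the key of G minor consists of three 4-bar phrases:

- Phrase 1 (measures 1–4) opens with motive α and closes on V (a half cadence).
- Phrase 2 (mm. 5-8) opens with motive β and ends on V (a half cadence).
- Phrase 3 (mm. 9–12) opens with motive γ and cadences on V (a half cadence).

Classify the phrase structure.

phrase group

The final phrase closes with a half cadence, which is not stronger than the preceding half cadence; the 3 phrases lack an overall antecedent–consequent design and so form a phrase group.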